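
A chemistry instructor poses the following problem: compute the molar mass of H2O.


M(H2O) = 2×1.008 + 1×16.0
= 2.02 + 16.0
= 18.02 g/mol

18.02 g/mol


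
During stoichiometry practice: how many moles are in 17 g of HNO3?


M(HNO3) = 63.02 g/mol
n = mass/M = 17/63.02 = 0.2698 mol

0.2698 mol


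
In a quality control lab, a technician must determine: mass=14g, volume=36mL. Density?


ρ = mass/volume
= 14/36
= 0.389 g/mL

0.389 g/mL


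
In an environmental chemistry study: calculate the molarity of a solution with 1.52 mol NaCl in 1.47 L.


M = n/V = 1.52/1.47 = 1.034 mol/L

1.034 M


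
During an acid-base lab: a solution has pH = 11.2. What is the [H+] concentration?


[H+] = 10^(-pH) = 10^(-11.2)
= 6.31×10^-12 M

6.31×10^-12 M


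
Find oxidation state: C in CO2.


x + 2(-2) = 0, so x = +4
Oxidation number: +4

+4


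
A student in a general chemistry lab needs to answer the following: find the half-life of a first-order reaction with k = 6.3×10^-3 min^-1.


t½ = ln2/k = 0.693147/(6.3×10^-3 min^-1)
= 110.0 min

110.0 min


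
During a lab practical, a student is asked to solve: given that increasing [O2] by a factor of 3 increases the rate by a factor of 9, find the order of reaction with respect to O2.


rate ∝ [O2]^n
3^n = 9 → n = 2
Order in O2: 2

2


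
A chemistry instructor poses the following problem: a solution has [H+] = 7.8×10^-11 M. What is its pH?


pH = -log10([H+]) = -log10(7.8×10^-11)
= 11 - log10(7.8)
= 11 - 0.89
= 10.11

10.11


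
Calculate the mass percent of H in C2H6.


M(C2H6) = 2×12.01 + 6×1.008 = 30.068 g/mol
Mass of H = 6 × 1.008 = 6.048 g/mol
% H = 6.048/30.068 × 100 = 20.11%

20.11%


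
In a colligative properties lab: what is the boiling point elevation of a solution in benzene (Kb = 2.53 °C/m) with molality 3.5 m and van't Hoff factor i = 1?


ΔTb = Kb × m × i
= 2.53 × 3.5 × 1
= 8.855 °C

8.855 °C


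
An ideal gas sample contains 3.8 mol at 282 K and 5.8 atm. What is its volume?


PV = nRT  (R = 0.08206 L·atm/(mol·K))
V = nRT/P = 3.8×0.08206×282/5.8
= 15.161 L

15.161 L


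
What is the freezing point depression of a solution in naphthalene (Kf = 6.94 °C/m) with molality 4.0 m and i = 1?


ΔTf = Kf × m × i
= 6.94 × 4.0 × 1
= 27.76 °C

27.76 °C


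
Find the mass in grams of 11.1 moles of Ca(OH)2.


M(Ca(OH)2) = 74.1 g/mol
mass = n × M = 11.1 × 74.1 = 822.51 g

822.51 g


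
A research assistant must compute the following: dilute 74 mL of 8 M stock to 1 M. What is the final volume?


C1V1 = C2V2
8 × 74 = 1 × V2
V2 = 592/1 = 592.0 mL

592.0 mL


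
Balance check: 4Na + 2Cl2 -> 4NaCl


Equation: 4Na + 2Cl2 -> 4NaCl
Check atoms: Cl: 4=4, Na: 4=4
Balanced

Yes, balanced


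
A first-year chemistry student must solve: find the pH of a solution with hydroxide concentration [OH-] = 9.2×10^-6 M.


pOH = -log10([OH-]) = -log10(9.2×10^-6)
= 6 - log10(9.2) = 5.04
pH = 14 - pOH = 14 - 5.04 = 8.96

8.96


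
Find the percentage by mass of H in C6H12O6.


M(C6H12O6) = 6×12.01 + 12×1.008 + 6×16.0 = 180.156 g/mol
Mass of H = 12 × 1.008 = 12.096 g/mol
% H = 12.096/180.156 × 100 = 6.71%

6.71%


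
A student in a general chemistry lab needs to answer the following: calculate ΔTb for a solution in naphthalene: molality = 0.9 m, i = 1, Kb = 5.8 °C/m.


ΔTb = Kb × m × i
= 5.8 × 0.9 × 1
= 5.22 °C

5.22 °C


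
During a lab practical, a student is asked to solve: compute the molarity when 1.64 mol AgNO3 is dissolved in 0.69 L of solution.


M = n/V = 1.64/0.69 = 2.377 mol/L

2.377 M


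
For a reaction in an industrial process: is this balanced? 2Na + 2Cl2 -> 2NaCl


Equation: 2Na + 2Cl2 -> 2NaCl
Check atoms: Cl: 4≠2, Na: 2=2
Not balanced

No, not balanced


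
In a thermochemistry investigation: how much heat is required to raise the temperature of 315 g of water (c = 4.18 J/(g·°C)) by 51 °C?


q = mcΔT = 315 × 4.18 × 51
= 67151.70 J

67151.70 J


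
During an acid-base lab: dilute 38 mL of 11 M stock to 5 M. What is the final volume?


C1V1 = C2V2
11 × 38 = 5 × V2
V2 = 418/5 = 83.6 mL

83.6 mL


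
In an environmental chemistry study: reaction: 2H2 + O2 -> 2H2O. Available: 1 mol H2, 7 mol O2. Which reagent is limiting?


Mole ratio available / coefficient:
  H2: 1/2 = 0.500
  O2: 7/1 = 7.000
Smaller ratio is limiting.

H2


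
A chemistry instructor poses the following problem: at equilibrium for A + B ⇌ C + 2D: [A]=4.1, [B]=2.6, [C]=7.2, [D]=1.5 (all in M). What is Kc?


Kc = [C][D]^2/([A][B])
= (7.2^1 × 1.5^2)/(4.1^1 × 2.6^1)
= 16.2/10.66
= 1.520

1.520


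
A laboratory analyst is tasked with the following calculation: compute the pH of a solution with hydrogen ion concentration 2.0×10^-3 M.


pH = -log10([H+]) = -log10(2.0×10^-3)
= 3 - log10(2.0)
= 3 - 0.3
= 2.7

2.7


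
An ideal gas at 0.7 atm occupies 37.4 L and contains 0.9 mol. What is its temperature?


PV = nRT  (R = 0.08206 L·atm/(mol·K))
T = PV/(nR) = 0.7×37.4/(0.9×0.08206)
= 26.18/0.073854
= 354.48 K

354.48 K


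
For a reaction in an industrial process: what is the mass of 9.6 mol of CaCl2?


M(CaCl2) = 110.98 g/mol
mass = n × M = 9.6 × 110.98 = 1065.41 g

1065.41 g


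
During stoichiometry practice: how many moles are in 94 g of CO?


M(CO) = 28.01 g/mol
n = mass/M = 94/28.01 = 3.3559 mol

3.3559 mol


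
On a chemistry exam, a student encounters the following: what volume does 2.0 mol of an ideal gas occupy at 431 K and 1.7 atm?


PV = nRT  (R = 0.08206 L·atm/(mol·K))
V = nRT/P = 2.0×0.08206×431/1.7
= 41.609 L

41.609 L


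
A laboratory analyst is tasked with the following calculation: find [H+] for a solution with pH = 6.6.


[H+] = 10^(-pH) = 10^(-6.6)
= 2.51×10^-7 M

2.51×10^-7 M


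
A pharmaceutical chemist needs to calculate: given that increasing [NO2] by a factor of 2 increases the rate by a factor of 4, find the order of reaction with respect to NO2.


rate ∝ [NO2]^n
2^n = 4 → n = 2
Order in NO2: 2

2


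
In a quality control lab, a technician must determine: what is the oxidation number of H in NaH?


H with a metal (hydride): -1
Oxidation number: -1

-1


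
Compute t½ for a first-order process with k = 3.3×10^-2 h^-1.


t½ = ln2/k = 0.693147/(3.3×10^-2 h^-1)
= 21.00 h

21.00 h


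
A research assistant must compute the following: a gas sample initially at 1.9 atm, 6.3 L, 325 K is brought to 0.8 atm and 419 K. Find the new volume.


P1V1/T1 = P2V2/T2
V2 = P1V1T2/(T1P2)
= 1.9×6.3×419/(325×0.8)
= 19.29 L

19.29 L


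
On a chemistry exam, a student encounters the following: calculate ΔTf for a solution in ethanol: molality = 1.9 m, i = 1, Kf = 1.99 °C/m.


ΔTf = Kf × m × i
= 1.99 × 1.9 × 1
= 3.781 °C

3.781 °C


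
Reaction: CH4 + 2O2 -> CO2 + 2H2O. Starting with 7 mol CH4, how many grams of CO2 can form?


Mole ratio CO2:CH4 = 1:1
n(CO2) = 7 × 1/1 = 7.000 mol
mass = 7.000 × 44.01 = 308.07 g

308.07 g


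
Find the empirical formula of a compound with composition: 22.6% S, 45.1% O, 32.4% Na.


Assume 100 g sample. Moles of each element:
  S: 22.6/32.07 = 0.705 mol
  O: 45.1/16.0 = 2.819 mol
  Na: 32.4/22.99 = 1.409 mol
Divide by smallest (0.705):
  S: 0.705/0.705 = 1.0
  O: 2.819/0.705 = 4.0
  Na: 1.409/0.705 = 2.0
Empirical formula: Na2SO4

Na2SO4


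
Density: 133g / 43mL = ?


ρ = mass/volume
= 133/43
= 3.093 g/mL

3.093 g/mL


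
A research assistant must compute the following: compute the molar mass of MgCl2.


M(MgCl2) = 1×24.31 + 2×35.45
= 24.31 + 70.9
= 95.21 g/mol

95.21 g/mol


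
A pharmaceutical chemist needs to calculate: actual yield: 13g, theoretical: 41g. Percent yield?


% yield = actual/theoretical × 100
= 13/41 × 100
= 31.71%

31.71%


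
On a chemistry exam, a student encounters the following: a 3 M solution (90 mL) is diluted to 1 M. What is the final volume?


C1V1 = C2V2
3 × 90 = 1 × V2
V2 = 270/1 = 270.0 mL

270.0 mL


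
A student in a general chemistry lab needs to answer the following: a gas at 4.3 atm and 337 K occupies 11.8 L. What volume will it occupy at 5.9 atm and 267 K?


P1V1/T1 = P2V2/T2
V2 = P1V1T2/(T1P2)
= 4.3×11.8×267/(337×5.9)
= 6.814 L

6.814 L


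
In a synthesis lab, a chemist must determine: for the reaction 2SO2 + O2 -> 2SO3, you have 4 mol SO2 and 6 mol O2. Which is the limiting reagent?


Mole ratio available / coefficient:
  SO2: 4/2 = 2.000
  O2: 6/1 = 6.000
Smaller ratio is limiting.

SO2


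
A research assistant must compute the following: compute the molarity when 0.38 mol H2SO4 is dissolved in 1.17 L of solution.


M = n/V = 0.38/1.17 = 0.325 mol/L

0.325 M


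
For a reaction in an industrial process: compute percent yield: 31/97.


% yield = actual/theoretical × 100
= 31/97 × 100
= 31.96%

31.96%


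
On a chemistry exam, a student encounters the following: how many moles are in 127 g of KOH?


M(KOH) = 56.11 g/mol
n = mass/M = 127/56.11 = 2.2634 mol

2.2634 mol


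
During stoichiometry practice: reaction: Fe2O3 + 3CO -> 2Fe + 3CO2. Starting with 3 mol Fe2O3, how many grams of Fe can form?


Mole ratio Fe:Fe2O3 = 2:1
n(Fe) = 3 × 2/1 = 6.000 mol
mass = 6.000 × 55.85 = 335.1 g

335.1 g


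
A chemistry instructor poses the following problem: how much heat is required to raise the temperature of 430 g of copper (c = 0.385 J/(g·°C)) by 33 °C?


q = mcΔT = 430 × 0.385 × 33
= 5463.15 J

5463.15 J


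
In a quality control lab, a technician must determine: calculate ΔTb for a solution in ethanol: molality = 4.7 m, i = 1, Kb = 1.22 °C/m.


ΔTb = Kb × m × i
= 1.22 × 4.7 × 1
= 5.734 °C

5.734 °C


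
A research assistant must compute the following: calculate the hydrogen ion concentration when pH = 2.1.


[H+] = 10^(-pH) = 10^(-2.1)
= 7.94×10^-3 M

7.94×10^-3 M


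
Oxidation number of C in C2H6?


2x + 6(+1) = 0, so x = -3
Oxidation number: -3

-3


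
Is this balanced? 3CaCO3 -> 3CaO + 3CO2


Equation: 3CaCO3 -> 3CaO + 3CO2
Check atoms: C: 3=3, Ca: 3=3, O: 9=9
Balanced

Yes, balanced


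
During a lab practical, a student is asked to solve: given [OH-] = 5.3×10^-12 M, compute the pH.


pOH = -log10([OH-]) = -log10(5.3×10^-12)
= 12 - log10(5.3) = 11.28
pH = 14 - pOH = 14 - 11.28 = 2.72

2.72


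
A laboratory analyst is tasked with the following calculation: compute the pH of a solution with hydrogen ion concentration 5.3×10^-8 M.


pH = -log10([H+]) = -log10(5.3×10^-8)
= 8 - log10(5.3)
= 8 - 0.72
= 7.28

7.28


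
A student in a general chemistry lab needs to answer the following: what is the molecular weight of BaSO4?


M(BaSO4) = 1×137.33 + 1×32.07 + 4×16.0
= 137.33 + 32.07 + 64.0
= 233.4 g/mol

233.4 g/mol


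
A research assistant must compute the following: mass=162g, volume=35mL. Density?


ρ = mass/volume
= 162/35
= 4.629 g/mL

4.629 g/mL


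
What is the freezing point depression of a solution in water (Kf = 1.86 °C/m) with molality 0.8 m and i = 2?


ΔTf = Kf × m × i
= 1.86 × 0.8 × 2
= 2.976 °C

2.976 °C


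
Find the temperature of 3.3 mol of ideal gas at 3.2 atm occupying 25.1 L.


PV = nRT  (R = 0.08206 L·atm/(mol·K))
T = PV/(nR) = 3.2×25.1/(3.3×0.08206)
= 80.32/0.270798
= 296.60 K

296.60 K


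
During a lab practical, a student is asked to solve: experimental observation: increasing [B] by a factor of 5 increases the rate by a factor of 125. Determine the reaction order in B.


rate ∝ [B]^n
5^n = 125 → n = 3
Order in B: 3

3


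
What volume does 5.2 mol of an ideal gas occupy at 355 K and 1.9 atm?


PV = nRT  (R = 0.08206 L·atm/(mol·K))
V = nRT/P = 5.2×0.08206×355/1.9
= 79.728 L

79.728 L


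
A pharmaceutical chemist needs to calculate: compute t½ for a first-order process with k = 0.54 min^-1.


t½ = ln2/k = 0.693147/(0.54 min^-1)
= 1.284 min

1.284 min


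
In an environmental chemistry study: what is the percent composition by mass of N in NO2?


M(NO2) = 1×14.01 + 2×16.0 = 46.01 g/mol
Mass of N = 1 × 14.01 = 14.01 g/mol
% N = 14.01/46.01 × 100 = 30.45%

30.45%


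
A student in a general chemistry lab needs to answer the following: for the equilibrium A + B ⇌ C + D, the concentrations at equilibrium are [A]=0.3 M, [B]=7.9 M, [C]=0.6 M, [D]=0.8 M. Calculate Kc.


Kc = [C][D]/([A][B])
= (0.6^1 × 0.8^1)/(0.3^1 × 7.9^1)
= 0.48/2.37
= 0.2025

0.2025


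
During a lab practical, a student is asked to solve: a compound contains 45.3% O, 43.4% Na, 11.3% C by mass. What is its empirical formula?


Assume 100 g sample. Moles of each element:
  O: 45.3/16.0 = 2.831 mol
  Na: 43.4/22.99 = 1.888 mol
  C: 11.3/12.01 = 0.941 mol
Divide by smallest (0.941):
  O: 2.831/0.941 = 3.01
  Na: 1.888/0.941 = 2.01
  C: 0.941/0.941 = 1.0
Empirical formula: Na2CO3

Na2CO3


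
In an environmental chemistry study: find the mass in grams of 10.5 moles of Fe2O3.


M(Fe2O3) = 159.7 g/mol
mass = n × M = 10.5 × 159.7 = 1676.85 g

1676.85 g


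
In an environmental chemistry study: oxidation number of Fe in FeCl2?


x + 2(-1) = 0, so x = +2
Oxidation number: +2

+2


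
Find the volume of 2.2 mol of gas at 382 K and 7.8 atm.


PV = nRT  (R = 0.08206 L·atm/(mol·K))
V = nRT/P = 2.2×0.08206×382/7.8
= 8.841 L

8.841 L


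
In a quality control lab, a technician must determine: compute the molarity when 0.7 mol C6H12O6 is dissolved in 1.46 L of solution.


M = n/V = 0.7/1.46 = 0.479 mol/L

0.479 M


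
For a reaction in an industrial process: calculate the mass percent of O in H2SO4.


M(H2SO4) = 2×1.008 + 1×32.07 + 4×16.0 = 98.086 g/mol
Mass of O = 4 × 16.0 = 64.00 g/mol
% O = 64.00/98.086 × 100 = 65.25%

65.25%


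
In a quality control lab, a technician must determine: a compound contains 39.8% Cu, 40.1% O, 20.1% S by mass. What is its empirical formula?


Assume 100 g sample. Moles of each element:
  Cu: 39.8/63.55 = 0.626 mol
  O: 40.1/16.0 = 2.506 mol
  S: 20.1/32.07 = 0.627 mol
Divide by smallest (0.626):
  Cu: 0.626/0.626 = 1.0
  O: 2.506/0.626 = 4.0
  S: 0.627/0.626 = 1.0
Empirical formula: CuSO4

CuSO4


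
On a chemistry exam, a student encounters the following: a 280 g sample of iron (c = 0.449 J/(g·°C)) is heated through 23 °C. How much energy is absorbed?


q = mcΔT = 280 × 0.449 × 23
= 2891.56 J

2891.56 J


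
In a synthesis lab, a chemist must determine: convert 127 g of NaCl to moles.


M(NaCl) = 58.44 g/mol
n = mass/M = 127/58.44 = 2.1732 mol

2.1732 mol


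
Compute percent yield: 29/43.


% yield = actual/theoretical × 100
= 29/43 × 100
= 67.44%

67.44%


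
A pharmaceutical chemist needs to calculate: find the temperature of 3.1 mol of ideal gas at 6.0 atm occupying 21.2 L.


PV = nRT  (R = 0.08206 L·atm/(mol·K))
T = PV/(nR) = 6.0×21.2/(3.1×0.08206)
= 127.20/0.254386
= 500.03 K

500.03 K


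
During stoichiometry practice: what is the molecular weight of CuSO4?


M(CuSO4) = 1×63.55 + 1×32.07 + 4×16.0
= 63.55 + 32.07 + 64.0
= 159.62 g/mol

159.62 g/mol


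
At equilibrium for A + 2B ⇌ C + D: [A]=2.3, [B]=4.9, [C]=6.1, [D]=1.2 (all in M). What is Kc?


Kc = [C][D]/([A][B]^2)
= (6.1^1 × 1.2^1)/(2.3^1 × 4.9^2)
= 7.32/55.223
= 0.1326

0.1326


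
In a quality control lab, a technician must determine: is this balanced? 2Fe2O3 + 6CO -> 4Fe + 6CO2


Equation: 2Fe2O3 + 6CO -> 4Fe + 6CO2
Check atoms: C: 6=6, Fe: 4=4, O: 12=12
Balanced

Yes, balanced


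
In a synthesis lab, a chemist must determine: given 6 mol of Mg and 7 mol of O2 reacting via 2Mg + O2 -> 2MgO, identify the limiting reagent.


Mole ratio available / coefficient:
  Mg: 6/2 = 3.000
  O2: 7/1 = 7.000
Smaller ratio is limiting.

Mg


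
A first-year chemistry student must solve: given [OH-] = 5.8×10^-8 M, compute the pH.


pOH = -log10([OH-]) = -log10(5.8×10^-8)
= 8 - log10(5.8) = 7.24
pH = 14 - pOH = 14 - 7.24 = 6.76

6.76


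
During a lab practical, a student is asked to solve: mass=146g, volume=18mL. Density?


ρ = mass/volume
= 146/18
= 8.111 g/mL

8.111 g/mL


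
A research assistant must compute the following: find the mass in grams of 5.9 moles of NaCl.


M(NaCl) = 58.44 g/mol
mass = n × M = 5.9 × 58.44 = 344.80 g

344.80 g


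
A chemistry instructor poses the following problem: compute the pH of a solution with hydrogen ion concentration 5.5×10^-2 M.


pH = -log10([H+]) = -log10(5.5×10^-2)
= 2 - log10(5.5)
= 2 - 0.74
= 1.26

1.26


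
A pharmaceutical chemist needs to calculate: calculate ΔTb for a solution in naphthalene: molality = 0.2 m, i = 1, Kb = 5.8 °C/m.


ΔTb = Kb × m × i
= 5.8 × 0.2 × 1
= 1.16 °C

1.16 °C


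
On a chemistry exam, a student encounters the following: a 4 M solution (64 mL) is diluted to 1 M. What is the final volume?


C1V1 = C2V2
4 × 64 = 1 × V2
V2 = 256/1 = 256.0 mL

256.0 mL


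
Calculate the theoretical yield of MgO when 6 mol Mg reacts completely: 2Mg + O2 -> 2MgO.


Mole ratio MgO:Mg = 2:2
n(MgO) = 6 × 2/2 = 6.000 mol
mass = 6.000 × 40.31 = 241.86 g

241.86 g


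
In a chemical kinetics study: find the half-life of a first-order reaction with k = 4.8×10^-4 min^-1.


t½ = ln2/k = 0.693147/(4.8×10^-4 min^-1)
= 1444 min

1444 min


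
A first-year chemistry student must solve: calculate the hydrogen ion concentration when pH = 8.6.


[H+] = 10^(-pH) = 10^(-8.6)
= 2.51×10^-9 M

2.51×10^-9 M


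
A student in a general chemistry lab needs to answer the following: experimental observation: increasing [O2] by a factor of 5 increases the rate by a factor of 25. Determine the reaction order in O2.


rate ∝ [O2]^n
5^n = 25 → n = 2
Order in O2: 2

2


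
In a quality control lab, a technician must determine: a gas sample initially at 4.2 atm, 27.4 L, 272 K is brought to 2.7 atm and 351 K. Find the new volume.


P1V1/T1 = P2V2/T2
V2 = P1V1T2/(T1P2)
= 4.2×27.4×351/(272×2.7)
= 55.001 L

55.001 L


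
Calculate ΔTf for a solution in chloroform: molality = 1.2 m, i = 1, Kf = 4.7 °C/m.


ΔTf = Kf × m × i
= 4.7 × 1.2 × 1
= 5.64 °C

5.64 °C


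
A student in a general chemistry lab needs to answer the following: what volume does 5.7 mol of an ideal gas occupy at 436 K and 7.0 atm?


PV = nRT  (R = 0.08206 L·atm/(mol·K))
V = nRT/P = 5.7×0.08206×436/7.0
= 29.134 L

29.134 L


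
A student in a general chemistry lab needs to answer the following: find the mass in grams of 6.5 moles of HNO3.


M(HNO3) = 63.02 g/mol
mass = n × M = 6.5 × 63.02 = 409.63 g

409.63 g


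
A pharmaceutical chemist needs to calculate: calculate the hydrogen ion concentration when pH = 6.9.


[H+] = 10^(-pH) = 10^(-6.9)
= 1.26×10^-7 M

1.26×10^-7 M


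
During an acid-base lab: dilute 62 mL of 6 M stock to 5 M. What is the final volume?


C1V1 = C2V2
6 × 62 = 5 × V2
V2 = 372/5 = 74.4 mL

74.4 mL


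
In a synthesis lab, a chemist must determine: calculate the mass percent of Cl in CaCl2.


M(CaCl2) = 1×40.08 + 2×35.45 = 110.98 g/mol
Mass of Cl = 2 × 35.45 = 70.90 g/mol
% Cl = 70.90/110.98 × 100 = 63.89%

63.89%


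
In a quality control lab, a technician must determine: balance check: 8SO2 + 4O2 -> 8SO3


Equation: 8SO2 + 4O2 -> 8SO3
Check atoms: O: 24=24, S: 8=8
Balanced

Yes, balanced


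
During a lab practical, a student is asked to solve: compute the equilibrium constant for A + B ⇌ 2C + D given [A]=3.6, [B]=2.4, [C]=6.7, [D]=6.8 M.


Kc = [C]^2[D]/([A][B])
= (6.7^2 × 6.8^1)/(3.6^1 × 2.4^1)
= 305.252/8.64
= 35.33

35.33


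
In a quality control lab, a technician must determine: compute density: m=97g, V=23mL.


ρ = mass/volume
= 97/23
= 4.217 g/mL

4.217 g/mL


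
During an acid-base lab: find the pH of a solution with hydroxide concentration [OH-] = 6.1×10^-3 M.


pOH = -log10([OH-]) = -log10(6.1×10^-3)
= 3 - log10(6.1) = 2.21
pH = 14 - pOH = 14 - 2.21 = 11.79

11.79


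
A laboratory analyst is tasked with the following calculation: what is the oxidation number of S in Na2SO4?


2(+1) + x + 4(-2) = 0, so x = +6
Oxidation number: +6

+6


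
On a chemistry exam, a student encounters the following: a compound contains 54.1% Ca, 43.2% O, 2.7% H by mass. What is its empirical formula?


Assume 100 g sample. Moles of each element:
  Ca: 54.1/40.08 = 1.35 mol
  O: 43.2/16.0 = 2.7 mol
  H: 2.7/1.008 = 2.679 mol
Divide by smallest (1.35):
  Ca: 1.35/1.35 = 1.0
  O: 2.7/1.35 = 2.0
  H: 2.679/1.35 = 1.98
Empirical formula: CaO2H2

CaO2H2


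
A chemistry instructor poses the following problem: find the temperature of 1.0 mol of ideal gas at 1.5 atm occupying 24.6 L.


PV = nRT  (R = 0.08206 L·atm/(mol·K))
T = PV/(nR) = 1.5×24.6/(1.0×0.08206)
= 36.90/0.082060
= 449.67 K

449.67 K


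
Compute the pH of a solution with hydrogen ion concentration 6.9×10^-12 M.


pH = -log10([H+]) = -log10(6.9×10^-12)
= 12 - log10(6.9)
= 12 - 0.84
= 11.16

11.16


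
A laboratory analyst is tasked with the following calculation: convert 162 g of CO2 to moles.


M(CO2) = 44.01 g/mol
n = mass/M = 162/44.01 = 3.681 mol

3.681 mol


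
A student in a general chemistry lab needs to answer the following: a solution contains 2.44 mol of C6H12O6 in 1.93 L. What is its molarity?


M = n/V = 2.44/1.93 = 1.264 mol/L

1.264 M


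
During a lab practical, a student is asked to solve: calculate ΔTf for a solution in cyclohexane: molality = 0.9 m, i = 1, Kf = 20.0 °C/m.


ΔTf = Kf × m × i
= 20.0 × 0.9 × 1
= 18.0 °C

18.0 °C


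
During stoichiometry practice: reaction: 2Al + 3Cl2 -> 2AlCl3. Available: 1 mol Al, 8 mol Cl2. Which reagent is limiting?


Mole ratio available / coefficient:
  Al: 1/2 = 0.500
  Cl2: 8/3 = 2.667
Smaller ratio is limiting.

Al


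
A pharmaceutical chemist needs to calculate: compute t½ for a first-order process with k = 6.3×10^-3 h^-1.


t½ = ln2/k = 0.693147/(6.3×10^-3 h^-1)
= 110.0 h

110.0 h


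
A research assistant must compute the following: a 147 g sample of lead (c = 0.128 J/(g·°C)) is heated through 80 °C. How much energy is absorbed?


q = mcΔT = 147 × 0.128 × 80
= 1505.28 J

1505.28 J


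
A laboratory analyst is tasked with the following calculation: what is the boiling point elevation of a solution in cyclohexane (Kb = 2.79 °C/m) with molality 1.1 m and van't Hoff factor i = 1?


ΔTb = Kb × m × i
= 2.79 × 1.1 × 1
= 3.069 °C

3.069 °C


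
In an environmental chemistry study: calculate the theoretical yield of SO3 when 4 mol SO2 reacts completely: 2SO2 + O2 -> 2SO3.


Mole ratio SO3:SO2 = 2:2
n(SO3) = 4 × 2/2 = 4.000 mol
mass = 4.000 × 80.07 = 320.28 g

320.28 g


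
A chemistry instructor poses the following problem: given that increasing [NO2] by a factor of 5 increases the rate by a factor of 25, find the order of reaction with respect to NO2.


rate ∝ [NO2]^n
5^n = 25 → n = 2
Order in NO2: 2

2


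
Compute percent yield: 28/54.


% yield = actual/theoretical × 100
= 28/54 × 100
= 51.85%

51.85%


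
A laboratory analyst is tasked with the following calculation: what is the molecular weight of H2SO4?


M(H2SO4) = 2×1.008 + 1×32.07 + 4×16.0
= 2.02 + 32.07 + 64.0
= 98.09 g/mol

98.09 g/mol


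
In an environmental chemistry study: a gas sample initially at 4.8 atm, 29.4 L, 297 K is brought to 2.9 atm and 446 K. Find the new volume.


P1V1/T1 = P2V2/T2
V2 = P1V1T2/(T1P2)
= 4.8×29.4×446/(297×2.9)
= 73.075 L

73.075 L


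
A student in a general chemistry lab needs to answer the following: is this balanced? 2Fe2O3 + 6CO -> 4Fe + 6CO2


Equation: 2Fe2O3 + 6CO -> 4Fe + 6CO2
Check atoms: C: 6=6, Fe: 4=4, O: 12=12
Balanced

Yes, balanced


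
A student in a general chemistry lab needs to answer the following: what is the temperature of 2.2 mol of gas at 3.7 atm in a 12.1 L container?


PV = nRT  (R = 0.08206 L·atm/(mol·K))
T = PV/(nR) = 3.7×12.1/(2.2×0.08206)
= 44.77/0.180532
= 247.99 K

247.99 K


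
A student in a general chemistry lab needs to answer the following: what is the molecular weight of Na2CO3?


M(Na2CO3) = 2×22.99 + 1×12.01 + 3×16.0
= 45.98 + 12.01 + 48.0
= 105.99 g/mol

105.99 g/mol


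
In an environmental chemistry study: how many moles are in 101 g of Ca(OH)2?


M(Ca(OH)2) = 74.1 g/mol
n = mass/M = 101/74.1 = 1.363 mol

1.363 mol


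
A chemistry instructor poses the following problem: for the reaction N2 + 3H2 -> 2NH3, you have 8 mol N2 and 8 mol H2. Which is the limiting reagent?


Mole ratio available / coefficient:
  N2: 8/1 = 8.000
  H2: 8/3 = 2.667
Smaller ratio is limiting.

H2


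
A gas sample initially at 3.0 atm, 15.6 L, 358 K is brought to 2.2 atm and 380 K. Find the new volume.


P1V1/T1 = P2V2/T2
V2 = P1V1T2/(T1P2)
= 3.0×15.6×380/(358×2.2)
= 22.58 L

22.58 L


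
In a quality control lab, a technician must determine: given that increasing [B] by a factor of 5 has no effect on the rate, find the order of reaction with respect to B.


rate ∝ [B]^n
rate ∝ [B]^0
Order in B: 0

0


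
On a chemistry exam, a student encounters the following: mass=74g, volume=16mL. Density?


ρ = mass/volume
= 74/16
= 4.625 g/mL

4.625 g/mL


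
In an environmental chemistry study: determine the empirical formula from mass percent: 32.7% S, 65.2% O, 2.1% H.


Assume 100 g sample. Moles of each element:
  S: 32.7/32.07 = 1.02 mol
  O: 65.2/16.0 = 4.075 mol
  H: 2.1/1.008 = 2.083 mol
Divide by smallest (1.02):
  S: 1.02/1.02 = 1.0
  O: 4.075/1.02 = 4.0
  H: 2.083/1.02 = 2.04
Empirical formula: H2SO4

H2SO4


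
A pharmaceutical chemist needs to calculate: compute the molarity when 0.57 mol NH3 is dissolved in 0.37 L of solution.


M = n/V = 0.57/0.37 = 1.541 mol/L

1.541 M


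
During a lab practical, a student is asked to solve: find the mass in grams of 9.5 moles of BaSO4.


M(BaSO4) = 233.4 g/mol
mass = n × M = 9.5 × 233.4 = 2217.30 g

2217.30 g


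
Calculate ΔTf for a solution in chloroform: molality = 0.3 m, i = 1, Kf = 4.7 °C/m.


ΔTf = Kf × m × i
= 4.7 × 0.3 × 1
= 1.41 °C

1.41 °C


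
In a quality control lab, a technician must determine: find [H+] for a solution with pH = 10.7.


[H+] = 10^(-pH) = 10^(-10.7)
= 2.0×10^-11 M

2.0×10^-11 M


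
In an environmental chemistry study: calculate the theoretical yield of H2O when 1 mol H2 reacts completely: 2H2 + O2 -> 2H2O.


Mole ratio H2O:H2 = 2:2
n(H2O) = 1 × 2/2 = 1.000 mol
mass = 1.000 × 18.02 = 18.02 g

18.02 g


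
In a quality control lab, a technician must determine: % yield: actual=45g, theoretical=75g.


% yield = actual/theoretical × 100
= 45/75 × 100
= 60.0%

60.0%


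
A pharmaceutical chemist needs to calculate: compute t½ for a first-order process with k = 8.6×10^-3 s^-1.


t½ = ln2/k = 0.693147/(8.6×10^-3 s^-1)
= 80.60 s

80.60 s


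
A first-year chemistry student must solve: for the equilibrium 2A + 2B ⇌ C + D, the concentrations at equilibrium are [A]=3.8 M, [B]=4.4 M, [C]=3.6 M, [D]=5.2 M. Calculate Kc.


Kc = [C][D]/([A]^2[B]^2)
= (3.6^1 × 5.2^1)/(3.8^2 × 4.4^2)
= 18.72/279.5584
= 0.06696

0.06696


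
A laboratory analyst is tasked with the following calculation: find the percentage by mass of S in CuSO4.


M(CuSO4) = 1×63.55 + 1×32.07 + 4×16.0 = 159.62 g/mol
Mass of S = 1 × 32.07 = 32.07 g/mol
% S = 32.07/159.62 × 100 = 20.09%

20.09%


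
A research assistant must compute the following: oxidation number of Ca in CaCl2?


Group 2 metal: +2
Oxidation number: +2

+2


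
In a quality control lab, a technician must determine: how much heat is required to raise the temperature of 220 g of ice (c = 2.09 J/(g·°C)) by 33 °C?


q = mcΔT = 220 × 2.09 × 33
= 15173.40 J

15173.40 J


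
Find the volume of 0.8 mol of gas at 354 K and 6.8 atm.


PV = nRT  (R = 0.08206 L·atm/(mol·K))
V = nRT/P = 0.8×0.08206×354/6.8
= 3.418 L

3.418 L


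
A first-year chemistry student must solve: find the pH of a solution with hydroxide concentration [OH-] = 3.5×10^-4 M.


pOH = -log10([OH-]) = -log10(3.5×10^-4)
= 4 - log10(3.5) = 3.46
pH = 14 - pOH = 14 - 3.46 = 10.54

10.54


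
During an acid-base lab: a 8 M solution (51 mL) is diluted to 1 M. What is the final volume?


C1V1 = C2V2
8 × 51 = 1 × V2
V2 = 408/1 = 408.0 mL

408.0 mL


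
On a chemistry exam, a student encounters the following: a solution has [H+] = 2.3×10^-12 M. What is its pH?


pH = -log10([H+]) = -log10(2.3×10^-12)
= 12 - log10(2.3)
= 12 - 0.36
= 11.64

11.64


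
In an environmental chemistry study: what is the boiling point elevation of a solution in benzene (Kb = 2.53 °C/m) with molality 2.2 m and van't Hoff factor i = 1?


ΔTb = Kb × m × i
= 2.53 × 2.2 × 1
= 5.566 °C

5.566 °C


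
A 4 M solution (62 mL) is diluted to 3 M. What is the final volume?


C1V1 = C2V2
4 × 62 = 3 × V2
V2 = 248/3 = 82.67 mL

82.67 mL


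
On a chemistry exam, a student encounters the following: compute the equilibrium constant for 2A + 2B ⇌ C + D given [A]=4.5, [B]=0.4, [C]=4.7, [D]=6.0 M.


Kc = [C][D]/([A]^2[B]^2)
= (4.7^1 × 6.0^1)/(4.5^2 × 0.4^2)
= 28.2/3.24
= 8.704

8.704


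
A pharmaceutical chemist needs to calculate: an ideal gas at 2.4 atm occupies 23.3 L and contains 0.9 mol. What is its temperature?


PV = nRT  (R = 0.08206 L·atm/(mol·K))
T = PV/(nR) = 2.4×23.3/(0.9×0.08206)
= 55.92/0.073854
= 757.17 K

757.17 K


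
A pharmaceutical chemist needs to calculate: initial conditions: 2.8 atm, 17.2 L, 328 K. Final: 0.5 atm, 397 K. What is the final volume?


P1V1/T1 = P2V2/T2
V2 = P1V1T2/(T1P2)
= 2.8×17.2×397/(328×0.5)
= 116.582 L

116.582 L


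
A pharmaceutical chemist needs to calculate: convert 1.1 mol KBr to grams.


M(KBr) = 119.0 g/mol
mass = n × M = 1.1 × 119.0 = 130.90 g

130.90 g


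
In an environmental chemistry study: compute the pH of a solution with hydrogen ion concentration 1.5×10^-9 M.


pH = -log10([H+]) = -log10(1.5×10^-9)
= 9 - log10(1.5)
= 9 - 0.18
= 8.82

8.82


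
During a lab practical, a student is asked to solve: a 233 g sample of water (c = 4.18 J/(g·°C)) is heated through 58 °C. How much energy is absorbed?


q = mcΔT = 233 × 4.18 × 58
= 56488.52 J

56488.52 J


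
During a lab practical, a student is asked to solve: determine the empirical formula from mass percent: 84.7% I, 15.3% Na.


Assume 100 g sample. Moles of each element:
  I: 84.7/126.9 = 0.667 mol
  Na: 15.3/22.99 = 0.666 mol
Divide by smallest (0.666):
  I: 0.667/0.666 = 1.0
  Na: 0.666/0.666 = 1.0
Empirical formula: NaI

NaI


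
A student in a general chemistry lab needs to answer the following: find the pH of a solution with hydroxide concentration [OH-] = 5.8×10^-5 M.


pOH = -log10([OH-]) = -log10(5.8×10^-5)
= 5 - log10(5.8) = 4.24
pH = 14 - pOH = 14 - 4.24 = 9.76

9.76


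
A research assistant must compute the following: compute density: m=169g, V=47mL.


ρ = mass/volume
= 169/47
= 3.596 g/mL

3.596 g/mL


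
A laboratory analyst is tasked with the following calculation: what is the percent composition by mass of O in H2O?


M(H2O) = 2×1.008 + 1×16.0 = 18.016 g/mol
Mass of O = 1 × 16.0 = 16.00 g/mol
% O = 16.00/18.016 × 100 = 88.81%

88.81%


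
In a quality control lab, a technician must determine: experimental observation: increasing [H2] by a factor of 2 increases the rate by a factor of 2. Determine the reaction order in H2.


rate ∝ [H2]^n
2^n = 2 → n = 1
Order in H2: 1

1


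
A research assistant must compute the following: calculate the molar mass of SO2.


M(SO2) = 1×32.07 + 2×16.0
= 32.07 + 32.0
= 64.07 g/mol

64.07 g/mol


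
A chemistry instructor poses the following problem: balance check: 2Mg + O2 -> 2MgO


Equation: 2Mg + O2 -> 2MgO
Check atoms: Mg: 2=2, O: 2=2
Balanced

Yes, balanced


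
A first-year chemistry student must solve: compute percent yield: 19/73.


% yield = actual/theoretical × 100
= 19/73 × 100
= 26.03%

26.03%


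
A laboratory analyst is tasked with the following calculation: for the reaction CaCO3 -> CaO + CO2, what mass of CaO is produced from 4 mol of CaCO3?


Mole ratio CaO:CaCO3 = 1:1
n(CaO) = 4 × 1/1 = 4.000 mol
mass = 4.000 × 56.08 = 224.32 g

224.32 g


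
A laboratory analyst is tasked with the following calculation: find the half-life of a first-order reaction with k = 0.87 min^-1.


t½ = ln2/k = 0.693147/(0.87 min^-1)
= 0.7967 min

0.7967 min


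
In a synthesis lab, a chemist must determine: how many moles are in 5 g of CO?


M(CO) = 28.01 g/mol
n = mass/M = 5/28.01 = 0.1785 mol

0.1785 mol


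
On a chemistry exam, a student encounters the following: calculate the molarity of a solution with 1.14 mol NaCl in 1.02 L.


M = n/V = 1.14/1.02 = 1.118 mol/L

1.118 M


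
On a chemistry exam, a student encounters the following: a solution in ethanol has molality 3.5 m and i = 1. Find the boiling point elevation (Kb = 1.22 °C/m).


ΔTb = Kb × m × i
= 1.22 × 3.5 × 1
= 4.27 °C

4.27 °C


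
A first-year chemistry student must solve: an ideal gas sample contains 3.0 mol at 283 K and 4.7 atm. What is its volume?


PV = nRT  (R = 0.08206 L·atm/(mol·K))
V = nRT/P = 3.0×0.08206×283/4.7
= 14.823 L

14.823 L


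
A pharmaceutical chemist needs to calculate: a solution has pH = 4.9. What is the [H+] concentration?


[H+] = 10^(-pH) = 10^(-4.9)
= 1.26×10^-5 M

1.26×10^-5 M


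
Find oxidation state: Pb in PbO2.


x + 2(-2) = 0, so x = +4
Oxidation number: +4

+4


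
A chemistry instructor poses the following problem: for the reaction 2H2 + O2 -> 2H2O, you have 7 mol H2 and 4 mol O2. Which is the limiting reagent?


Mole ratio available / coefficient:
  H2: 7/2 = 3.500
  O2: 4/1 = 4.000
Smaller ratio is limiting.

H2


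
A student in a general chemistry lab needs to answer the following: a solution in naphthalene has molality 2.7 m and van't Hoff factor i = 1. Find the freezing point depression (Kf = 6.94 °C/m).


ΔTf = Kf × m × i
= 6.94 × 2.7 × 1
= 18.738 °C

18.738 °C


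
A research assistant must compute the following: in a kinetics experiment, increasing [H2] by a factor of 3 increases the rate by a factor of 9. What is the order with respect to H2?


rate ∝ [H2]^n
3^n = 9 → n = 2
Order in H2: 2

2


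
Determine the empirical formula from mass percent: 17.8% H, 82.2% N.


Assume 100 g sample. Moles of each element:
  H: 17.8/1.008 = 17.659 mol
  N: 82.2/14.01 = 5.867 mol
Divide by smallest (5.867):
  H: 17.659/5.867 = 3.01
  N: 5.867/5.867 = 1.0
Empirical formula: NH3

NH3


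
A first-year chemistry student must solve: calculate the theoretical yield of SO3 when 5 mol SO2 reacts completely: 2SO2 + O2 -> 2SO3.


Mole ratio SO3:SO2 = 2:2
n(SO3) = 5 × 2/2 = 5.000 mol
mass = 5.000 × 80.07 = 400.35 g

400.35 g


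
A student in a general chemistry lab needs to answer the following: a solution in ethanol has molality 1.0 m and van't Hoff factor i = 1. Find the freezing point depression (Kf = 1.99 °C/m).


ΔTf = Kf × m × i
= 1.99 × 1.0 × 1
= 1.99 °C

1.99 °C


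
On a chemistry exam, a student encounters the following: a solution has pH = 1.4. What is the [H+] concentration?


[H+] = 10^(-pH) = 10^(-1.4)
= 3.98×10^-2 M

3.98×10^-2 M


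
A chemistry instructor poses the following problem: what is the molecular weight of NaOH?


M(NaOH) = 1×22.99 + 1×16.0 + 1×1.008
= 22.99 + 16.0 + 1.01
= 40.0 g/mol

40.0 g/mol


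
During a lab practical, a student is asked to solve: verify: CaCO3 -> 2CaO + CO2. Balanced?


Equation: CaCO3 -> 2CaO + CO2
Check atoms: C: 1=1, Ca: 1≠2, O: 3≠4
Not balanced

No, not balanced


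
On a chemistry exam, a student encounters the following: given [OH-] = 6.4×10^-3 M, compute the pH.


pOH = -log10([OH-]) = -log10(6.4×10^-3)
= 3 - log10(6.4) = 2.19
pH = 14 - pOH = 14 - 2.19 = 11.81

11.81


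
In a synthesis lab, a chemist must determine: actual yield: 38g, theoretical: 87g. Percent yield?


% yield = actual/theoretical × 100
= 38/87 × 100
= 43.68%

43.68%


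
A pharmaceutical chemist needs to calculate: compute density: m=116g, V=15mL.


ρ = mass/volume
= 116/15
= 7.733 g/mL

7.733 g/mL


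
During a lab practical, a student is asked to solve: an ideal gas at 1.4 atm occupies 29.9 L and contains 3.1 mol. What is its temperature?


PV = nRT  (R = 0.08206 L·atm/(mol·K))
T = PV/(nR) = 1.4×29.9/(3.1×0.08206)
= 41.86/0.254386
= 164.55 K

164.55 K


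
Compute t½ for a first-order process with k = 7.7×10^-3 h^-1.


t½ = ln2/k = 0.693147/(7.7×10^-3 h^-1)
= 90.02 h

90.02 h


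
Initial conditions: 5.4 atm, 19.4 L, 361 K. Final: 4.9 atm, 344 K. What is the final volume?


P1V1/T1 = P2V2/T2
V2 = P1V1T2/(T1P2)
= 5.4×19.4×344/(361×4.9)
= 20.373 L

20.373 L


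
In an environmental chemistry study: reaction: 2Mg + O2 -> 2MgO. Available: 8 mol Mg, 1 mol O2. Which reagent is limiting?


Mole ratio available / coefficient:
  Mg: 8/2 = 4.000
  O2: 1/1 = 1.000
Smaller ratio is limiting.

O2


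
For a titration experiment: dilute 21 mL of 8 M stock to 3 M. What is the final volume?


C1V1 = C2V2
8 × 21 = 3 × V2
V2 = 168/3 = 56.0 mL

56.0 mL


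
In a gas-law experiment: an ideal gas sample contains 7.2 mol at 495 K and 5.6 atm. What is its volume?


PV = nRT  (R = 0.08206 L·atm/(mol·K))
V = nRT/P = 7.2×0.08206×495/5.6
= 52.225 L

52.225 L


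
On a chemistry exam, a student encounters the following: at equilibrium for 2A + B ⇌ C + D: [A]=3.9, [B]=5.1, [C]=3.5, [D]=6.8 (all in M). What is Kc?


Kc = [C][D]/([A]^2[B])
= (3.5^1 × 6.8^1)/(3.9^2 × 5.1^1)
= 23.8/77.571
= 0.3068

0.3068


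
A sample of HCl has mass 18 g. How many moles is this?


M(HCl) = 36.46 g/mol
n = mass/M = 18/36.46 = 0.4937 mol

0.4937 mol


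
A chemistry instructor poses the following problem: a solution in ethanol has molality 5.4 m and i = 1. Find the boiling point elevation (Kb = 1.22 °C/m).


ΔTb = Kb × m × i
= 1.22 × 5.4 × 1
= 6.588 °C

6.588 °C


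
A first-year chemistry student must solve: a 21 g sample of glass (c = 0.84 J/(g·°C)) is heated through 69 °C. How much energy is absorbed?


q = mcΔT = 21 × 0.84 × 69
= 1217.16 J

1217.16 J


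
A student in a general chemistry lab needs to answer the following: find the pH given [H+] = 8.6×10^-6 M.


pH = -log10([H+]) = -log10(8.6×10^-6)
= 6 - log10(8.6)
= 6 - 0.93
= 5.07

5.07


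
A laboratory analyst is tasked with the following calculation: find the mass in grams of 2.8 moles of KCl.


M(KCl) = 74.55 g/mol
mass = n × M = 2.8 × 74.55 = 208.74 g

208.74 g


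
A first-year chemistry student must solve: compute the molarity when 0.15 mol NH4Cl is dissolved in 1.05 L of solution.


M = n/V = 0.15/1.05 = 0.143 mol/L

0.143 M


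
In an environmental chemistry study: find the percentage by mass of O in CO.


M(CO) = 1×12.01 + 1×16.0 = 28.01 g/mol
Mass of O = 1 × 16.0 = 16.00 g/mol
% O = 16.00/28.01 × 100 = 57.12%

57.12%


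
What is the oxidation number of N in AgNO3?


(+1) + x + 3(-2) = 0, so x = +5
Oxidation number: +5

+5


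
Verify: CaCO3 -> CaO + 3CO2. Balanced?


Equation: CaCO3 -> CaO + 3CO2
Check atoms: C: 1≠3, Ca: 1=1, O: 3≠7
Not balanced

No, not balanced


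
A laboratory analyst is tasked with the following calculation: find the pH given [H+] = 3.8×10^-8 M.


pH = -log10([H+]) = -log10(3.8×10^-8)
= 8 - log10(3.8)
= 8 - 0.58
= 7.42

7.42
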